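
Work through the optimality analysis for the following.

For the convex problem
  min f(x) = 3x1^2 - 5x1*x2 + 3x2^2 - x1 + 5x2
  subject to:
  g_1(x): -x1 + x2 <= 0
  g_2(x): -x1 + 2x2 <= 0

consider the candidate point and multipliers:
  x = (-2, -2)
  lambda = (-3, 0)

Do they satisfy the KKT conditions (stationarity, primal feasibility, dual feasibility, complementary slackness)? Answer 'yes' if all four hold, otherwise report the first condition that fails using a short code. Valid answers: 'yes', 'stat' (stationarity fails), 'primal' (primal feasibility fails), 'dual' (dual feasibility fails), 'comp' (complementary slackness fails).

Gradient of f: grad f(x) = Q x + c = (-3, 3)
Constraint values g_i(x) = a_i^T x - b_i:
  g_1((-2, -2)) = 0
  g_2((-2, -2)) = -2
Stationarity residual: grad f(x) + sum_i lambda_i a_i = (0, 0)
  -> stationarity OK
Primal feasibility (all g_i <= 0): OK
Dual feasibility (all lambda_i >= 0): FAILS
Complementary slackness (lambda_i * g_i(x) = 0 for all i): OK

Verdict: the first failing condition is dual_feasibility -> dual.

dual


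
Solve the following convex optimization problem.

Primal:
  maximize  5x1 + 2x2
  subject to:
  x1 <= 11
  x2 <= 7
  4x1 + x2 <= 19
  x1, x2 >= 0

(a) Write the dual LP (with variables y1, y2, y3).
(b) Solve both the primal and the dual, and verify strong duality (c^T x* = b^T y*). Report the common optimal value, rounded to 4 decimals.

The standard primal-dual pair for 'max c^T x s.t. A x <= b, x >= 0' is:
  Dual:  min b^T y  s.t.  A^T y >= c,  y >= 0.

So the dual LP is:
  minimize  11y1 + 7y2 + 19y3
  subject to:
    y1 + 4y3 >= 5
    y2 + y3 >= 2
    y1, y2, y3 >= 0

Solving the primal: x* = (3, 7).
  primal value c^T x* = 29.
Solving the dual: y* = (0, 0.75, 1.25).
  dual value b^T y* = 29.
Strong duality: c^T x* = b^T y*. Confirmed.

29


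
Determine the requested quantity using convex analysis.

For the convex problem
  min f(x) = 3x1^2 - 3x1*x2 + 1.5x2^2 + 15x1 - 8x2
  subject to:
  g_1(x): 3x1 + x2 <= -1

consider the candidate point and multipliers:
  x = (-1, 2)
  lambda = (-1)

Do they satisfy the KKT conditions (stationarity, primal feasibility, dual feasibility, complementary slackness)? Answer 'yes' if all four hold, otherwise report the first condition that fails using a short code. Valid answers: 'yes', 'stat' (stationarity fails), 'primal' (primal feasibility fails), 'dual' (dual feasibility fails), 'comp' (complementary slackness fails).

Gradient of f: grad f(x) = Q x + c = (3, 1)
Constraint values g_i(x) = a_i^T x - b_i:
  g_1((-1, 2)) = 0
Stationarity residual: grad f(x) + sum_i lambda_i a_i = (0, 0)
  -> stationarity OK
Primal feasibility (all g_i <= 0): OK
Dual feasibility (all lambda_i >= 0): FAILS
Complementary slackness (lambda_i * g_i(x) = 0 for all i): OK

Verdict: the first failing condition is dual_feasibility -> dual.

dual


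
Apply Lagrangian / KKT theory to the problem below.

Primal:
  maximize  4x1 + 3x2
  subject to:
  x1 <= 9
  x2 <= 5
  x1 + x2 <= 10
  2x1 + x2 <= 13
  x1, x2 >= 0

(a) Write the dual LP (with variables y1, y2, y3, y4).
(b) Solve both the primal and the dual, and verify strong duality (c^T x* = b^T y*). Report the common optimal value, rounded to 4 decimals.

The standard primal-dual pair for 'max c^T x s.t. A x <= b, x >= 0' is:
  Dual:  min b^T y  s.t.  A^T y >= c,  y >= 0.

So the dual LP is:
  minimize  9y1 + 5y2 + 10y3 + 13y4
  subject to:
    y1 + y3 + 2y4 >= 4
    y2 + y3 + y4 >= 3
    y1, y2, y3, y4 >= 0

Solving the primal: x* = (4, 5).
  primal value c^T x* = 31.
Solving the dual: y* = (0, 1, 0, 2).
  dual value b^T y* = 31.
Strong duality: c^T x* = b^T y*. Confirmed.

31


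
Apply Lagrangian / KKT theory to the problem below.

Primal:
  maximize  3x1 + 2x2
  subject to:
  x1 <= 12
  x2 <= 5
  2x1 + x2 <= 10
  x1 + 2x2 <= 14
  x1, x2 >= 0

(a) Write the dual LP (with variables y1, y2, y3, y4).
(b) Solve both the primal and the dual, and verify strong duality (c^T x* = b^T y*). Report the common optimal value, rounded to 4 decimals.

The standard primal-dual pair for 'max c^T x s.t. A x <= b, x >= 0' is:
  Dual:  min b^T y  s.t.  A^T y >= c,  y >= 0.

So the dual LP is:
  minimize  12y1 + 5y2 + 10y3 + 14y4
  subject to:
    y1 + 2y3 + y4 >= 3
    y2 + y3 + 2y4 >= 2
    y1, y2, y3, y4 >= 0

Solving the primal: x* = (2.5, 5).
  primal value c^T x* = 17.5.
Solving the dual: y* = (0, 0.5, 1.5, 0).
  dual value b^T y* = 17.5.
Strong duality: c^T x* = b^T y*. Confirmed.

17.5


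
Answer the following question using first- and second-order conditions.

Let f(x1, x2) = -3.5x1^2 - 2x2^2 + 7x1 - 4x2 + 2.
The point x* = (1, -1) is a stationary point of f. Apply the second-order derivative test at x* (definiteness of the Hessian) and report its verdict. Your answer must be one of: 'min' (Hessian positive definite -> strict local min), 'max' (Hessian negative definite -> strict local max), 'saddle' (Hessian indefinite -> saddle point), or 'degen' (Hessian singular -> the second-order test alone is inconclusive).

Compute the Hessian H = grad^2 f:
  H = [[-7, 0], [0, -4]]
Verify stationarity: grad f(x*) = H x* + g = (0, 0).
Eigenvalues of H: -7, -4.
Both eigenvalues < 0, so H is negative definite -> x* is a strict local max.

max


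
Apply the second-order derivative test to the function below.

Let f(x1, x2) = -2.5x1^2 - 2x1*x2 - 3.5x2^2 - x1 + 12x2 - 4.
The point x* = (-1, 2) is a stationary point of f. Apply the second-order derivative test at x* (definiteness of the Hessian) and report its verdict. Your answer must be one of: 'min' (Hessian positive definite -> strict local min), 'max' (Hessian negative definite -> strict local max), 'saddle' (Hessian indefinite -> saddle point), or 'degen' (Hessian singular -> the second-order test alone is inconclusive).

Compute the Hessian H = grad^2 f:
  H = [[-5, -2], [-2, -7]]
Verify stationarity: grad f(x*) = H x* + g = (0, 0).
Eigenvalues of H: -8.2361, -3.7639.
Both eigenvalues < 0, so H is negative definite -> x* is a strict local max.

max


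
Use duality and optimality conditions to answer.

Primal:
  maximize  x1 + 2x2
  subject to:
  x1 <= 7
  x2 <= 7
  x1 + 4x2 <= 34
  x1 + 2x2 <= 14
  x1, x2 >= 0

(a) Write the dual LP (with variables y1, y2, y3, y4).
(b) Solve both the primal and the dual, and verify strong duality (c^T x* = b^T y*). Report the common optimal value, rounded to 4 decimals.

The standard primal-dual pair for 'max c^T x s.t. A x <= b, x >= 0' is:
  Dual:  min b^T y  s.t.  A^T y >= c,  y >= 0.

So the dual LP is:
  minimize  7y1 + 7y2 + 34y3 + 14y4
  subject to:
    y1 + y3 + y4 >= 1
    y2 + 4y3 + 2y4 >= 2
    y1, y2, y3, y4 >= 0

Solving the primal: x* = (7, 3.5).
  primal value c^T x* = 14.
Solving the dual: y* = (0, 0, 0, 1).
  dual value b^T y* = 14.
Strong duality: c^T x* = b^T y*. Confirmed.

14


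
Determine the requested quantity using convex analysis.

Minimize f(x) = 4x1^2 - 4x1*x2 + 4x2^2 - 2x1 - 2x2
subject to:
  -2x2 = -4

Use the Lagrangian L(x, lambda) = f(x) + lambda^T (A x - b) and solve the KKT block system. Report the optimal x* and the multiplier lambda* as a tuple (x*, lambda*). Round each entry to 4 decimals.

Form the Lagrangian:
  L(x, lambda) = (1/2) x^T Q x + c^T x + lambda^T (A x - b)
Stationarity (grad_x L = 0): Q x + c + A^T lambda = 0.
Primal feasibility: A x = b.

This gives the KKT block system:
  [ Q   A^T ] [ x     ]   [-c ]
  [ A    0  ] [ lambda ] = [ b ]

Solving the linear system:
  x*      = (1.25, 2)
  lambda* = (4.5)
  f(x*)   = 5.75

x* = (1.25, 2), lambda* = (4.5)


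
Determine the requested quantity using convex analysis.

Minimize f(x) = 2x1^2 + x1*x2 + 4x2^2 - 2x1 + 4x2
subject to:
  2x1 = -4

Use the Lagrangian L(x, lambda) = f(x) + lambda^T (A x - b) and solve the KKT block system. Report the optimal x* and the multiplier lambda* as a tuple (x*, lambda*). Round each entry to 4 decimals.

Form the Lagrangian:
  L(x, lambda) = (1/2) x^T Q x + c^T x + lambda^T (A x - b)
Stationarity (grad_x L = 0): Q x + c + A^T lambda = 0.
Primal feasibility: A x = b.

This gives the KKT block system:
  [ Q   A^T ] [ x     ]   [-c ]
  [ A    0  ] [ lambda ] = [ b ]

Solving the linear system:
  x*      = (-2, -0.25)
  lambda* = (5.125)
  f(x*)   = 11.75

x* = (-2, -0.25), lambda* = (5.125)


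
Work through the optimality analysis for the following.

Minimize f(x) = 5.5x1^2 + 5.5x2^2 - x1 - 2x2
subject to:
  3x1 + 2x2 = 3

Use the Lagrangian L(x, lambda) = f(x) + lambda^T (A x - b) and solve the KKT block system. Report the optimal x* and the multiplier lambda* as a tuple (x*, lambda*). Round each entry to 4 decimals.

Form the Lagrangian:
  L(x, lambda) = (1/2) x^T Q x + c^T x + lambda^T (A x - b)
Stationarity (grad_x L = 0): Q x + c + A^T lambda = 0.
Primal feasibility: A x = b.

This gives the KKT block system:
  [ Q   A^T ] [ x     ]   [-c ]
  [ A    0  ] [ lambda ] = [ b ]

Solving the linear system:
  x*      = (0.6364, 0.5455)
  lambda* = (-2)
  f(x*)   = 2.1364

x* = (0.6364, 0.5455), lambda* = (-2)


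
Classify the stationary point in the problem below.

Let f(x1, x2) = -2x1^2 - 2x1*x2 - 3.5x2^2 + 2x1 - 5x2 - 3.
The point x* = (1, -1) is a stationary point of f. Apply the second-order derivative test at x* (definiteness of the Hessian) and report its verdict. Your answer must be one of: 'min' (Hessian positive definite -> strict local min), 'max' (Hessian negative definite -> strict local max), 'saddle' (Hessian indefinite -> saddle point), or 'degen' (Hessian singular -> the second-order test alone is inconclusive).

Compute the Hessian H = grad^2 f:
  H = [[-4, -2], [-2, -7]]
Verify stationarity: grad f(x*) = H x* + g = (0, 0).
Eigenvalues of H: -8, -3.
Both eigenvalues < 0, so H is negative definite -> x* is a strict local max.

max


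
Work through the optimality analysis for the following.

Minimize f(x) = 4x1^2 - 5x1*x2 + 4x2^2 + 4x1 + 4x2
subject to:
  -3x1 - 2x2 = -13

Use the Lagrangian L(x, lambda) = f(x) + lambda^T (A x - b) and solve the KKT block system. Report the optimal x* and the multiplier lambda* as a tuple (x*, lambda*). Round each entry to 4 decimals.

Form the Lagrangian:
  L(x, lambda) = (1/2) x^T Q x + c^T x + lambda^T (A x - b)
Stationarity (grad_x L = 0): Q x + c + A^T lambda = 0.
Primal feasibility: A x = b.

This gives the KKT block system:
  [ Q   A^T ] [ x     ]   [-c ]
  [ A    0  ] [ lambda ] = [ b ]

Solving the linear system:
  x*      = (2.7439, 2.3841)
  lambda* = (4.6768)
  f(x*)   = 40.6555

x* = (2.7439, 2.3841), lambda* = (4.6768)


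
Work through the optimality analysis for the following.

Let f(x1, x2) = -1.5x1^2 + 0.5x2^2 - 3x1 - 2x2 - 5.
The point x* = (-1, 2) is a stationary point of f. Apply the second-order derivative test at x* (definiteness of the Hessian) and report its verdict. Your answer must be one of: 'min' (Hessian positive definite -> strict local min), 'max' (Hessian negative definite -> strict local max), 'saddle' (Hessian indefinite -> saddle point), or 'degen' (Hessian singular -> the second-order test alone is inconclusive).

Compute the Hessian H = grad^2 f:
  H = [[-3, 0], [0, 1]]
Verify stationarity: grad f(x*) = H x* + g = (0, 0).
Eigenvalues of H: -3, 1.
Eigenvalues have mixed signs, so H is indefinite -> x* is a saddle point.

saddle


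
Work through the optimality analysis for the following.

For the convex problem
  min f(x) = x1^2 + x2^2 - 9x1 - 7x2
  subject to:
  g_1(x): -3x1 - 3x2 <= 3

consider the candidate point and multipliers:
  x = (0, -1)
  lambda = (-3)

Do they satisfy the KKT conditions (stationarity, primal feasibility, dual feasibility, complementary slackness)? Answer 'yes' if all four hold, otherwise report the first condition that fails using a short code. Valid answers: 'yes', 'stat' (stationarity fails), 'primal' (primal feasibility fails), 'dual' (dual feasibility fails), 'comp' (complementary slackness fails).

Gradient of f: grad f(x) = Q x + c = (-9, -9)
Constraint values g_i(x) = a_i^T x - b_i:
  g_1((0, -1)) = 0
Stationarity residual: grad f(x) + sum_i lambda_i a_i = (0, 0)
  -> stationarity OK
Primal feasibility (all g_i <= 0): OK
Dual feasibility (all lambda_i >= 0): FAILS
Complementary slackness (lambda_i * g_i(x) = 0 for all i): OK

Verdict: the first failing condition is dual_feasibility -> dual.

dual


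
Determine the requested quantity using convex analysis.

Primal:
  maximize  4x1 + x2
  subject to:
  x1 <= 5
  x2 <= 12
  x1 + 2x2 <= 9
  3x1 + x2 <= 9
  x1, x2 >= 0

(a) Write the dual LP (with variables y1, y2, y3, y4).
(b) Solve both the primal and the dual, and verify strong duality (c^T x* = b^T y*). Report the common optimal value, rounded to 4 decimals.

The standard primal-dual pair for 'max c^T x s.t. A x <= b, x >= 0' is:
  Dual:  min b^T y  s.t.  A^T y >= c,  y >= 0.

So the dual LP is:
  minimize  5y1 + 12y2 + 9y3 + 9y4
  subject to:
    y1 + y3 + 3y4 >= 4
    y2 + 2y3 + y4 >= 1
    y1, y2, y3, y4 >= 0

Solving the primal: x* = (3, 0).
  primal value c^T x* = 12.
Solving the dual: y* = (0, 0, 0, 1.3333).
  dual value b^T y* = 12.
Strong duality: c^T x* = b^T y*. Confirmed.

12


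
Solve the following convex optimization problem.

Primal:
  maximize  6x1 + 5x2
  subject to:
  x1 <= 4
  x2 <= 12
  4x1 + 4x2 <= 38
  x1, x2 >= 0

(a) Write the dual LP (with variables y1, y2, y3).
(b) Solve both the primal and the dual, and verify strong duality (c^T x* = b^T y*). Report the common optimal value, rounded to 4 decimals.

The standard primal-dual pair for 'max c^T x s.t. A x <= b, x >= 0' is:
  Dual:  min b^T y  s.t.  A^T y >= c,  y >= 0.

So the dual LP is:
  minimize  4y1 + 12y2 + 38y3
  subject to:
    y1 + 4y3 >= 6
    y2 + 4y3 >= 5
    y1, y2, y3 >= 0

Solving the primal: x* = (4, 5.5).
  primal value c^T x* = 51.5.
Solving the dual: y* = (1, 0, 1.25).
  dual value b^T y* = 51.5.
Strong duality: c^T x* = b^T y*. Confirmed.

51.5


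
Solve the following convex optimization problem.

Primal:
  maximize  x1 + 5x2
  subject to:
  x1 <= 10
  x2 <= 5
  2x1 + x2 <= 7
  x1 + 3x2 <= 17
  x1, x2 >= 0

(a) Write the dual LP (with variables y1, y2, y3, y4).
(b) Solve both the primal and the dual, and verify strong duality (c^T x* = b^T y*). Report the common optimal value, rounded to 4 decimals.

The standard primal-dual pair for 'max c^T x s.t. A x <= b, x >= 0' is:
  Dual:  min b^T y  s.t.  A^T y >= c,  y >= 0.

So the dual LP is:
  minimize  10y1 + 5y2 + 7y3 + 17y4
  subject to:
    y1 + 2y3 + y4 >= 1
    y2 + y3 + 3y4 >= 5
    y1, y2, y3, y4 >= 0

Solving the primal: x* = (1, 5).
  primal value c^T x* = 26.
Solving the dual: y* = (0, 4.5, 0.5, 0).
  dual value b^T y* = 26.
Strong duality: c^T x* = b^T y*. Confirmed.

26


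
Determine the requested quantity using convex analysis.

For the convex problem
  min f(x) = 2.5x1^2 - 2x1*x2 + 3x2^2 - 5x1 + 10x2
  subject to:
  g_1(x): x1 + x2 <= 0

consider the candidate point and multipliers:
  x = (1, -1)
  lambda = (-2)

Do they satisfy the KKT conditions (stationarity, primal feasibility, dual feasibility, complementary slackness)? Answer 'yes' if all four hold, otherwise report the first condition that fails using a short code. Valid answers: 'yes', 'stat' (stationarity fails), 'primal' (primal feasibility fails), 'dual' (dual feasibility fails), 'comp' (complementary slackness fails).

Gradient of f: grad f(x) = Q x + c = (2, 2)
Constraint values g_i(x) = a_i^T x - b_i:
  g_1((1, -1)) = 0
Stationarity residual: grad f(x) + sum_i lambda_i a_i = (0, 0)
  -> stationarity OK
Primal feasibility (all g_i <= 0): OK
Dual feasibility (all lambda_i >= 0): FAILS
Complementary slackness (lambda_i * g_i(x) = 0 for all i): OK

Verdict: the first failing condition is dual_feasibility -> dual.

dual


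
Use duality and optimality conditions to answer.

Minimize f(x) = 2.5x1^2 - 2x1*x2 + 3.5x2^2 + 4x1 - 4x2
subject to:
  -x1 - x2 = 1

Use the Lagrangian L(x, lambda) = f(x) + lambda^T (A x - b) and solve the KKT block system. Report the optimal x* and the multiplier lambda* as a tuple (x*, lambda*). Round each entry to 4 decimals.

Form the Lagrangian:
  L(x, lambda) = (1/2) x^T Q x + c^T x + lambda^T (A x - b)
Stationarity (grad_x L = 0): Q x + c + A^T lambda = 0.
Primal feasibility: A x = b.

This gives the KKT block system:
  [ Q   A^T ] [ x     ]   [-c ]
  [ A    0  ] [ lambda ] = [ b ]

Solving the linear system:
  x*      = (-1.0625, 0.0625)
  lambda* = (-1.4375)
  f(x*)   = -1.5312

x* = (-1.0625, 0.0625), lambda* = (-1.4375)


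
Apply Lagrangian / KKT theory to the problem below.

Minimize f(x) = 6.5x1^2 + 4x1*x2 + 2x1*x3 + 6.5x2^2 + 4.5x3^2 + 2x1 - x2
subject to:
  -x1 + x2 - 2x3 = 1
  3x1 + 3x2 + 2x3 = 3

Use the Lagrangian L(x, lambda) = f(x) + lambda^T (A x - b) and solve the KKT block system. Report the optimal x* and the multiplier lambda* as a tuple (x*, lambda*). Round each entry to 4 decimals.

Form the Lagrangian:
  L(x, lambda) = (1/2) x^T Q x + c^T x + lambda^T (A x - b)
Stationarity (grad_x L = 0): Q x + c + A^T lambda = 0.
Primal feasibility: A x = b.

This gives the KKT block system:
  [ Q   A^T ] [ x     ]   [-c ]
  [ A    0  ] [ lambda ] = [ b ]

Solving the linear system:
  x*      = (0, 1, 0)
  lambda* = (-3, -3)
  f(x*)   = 5.5

x* = (0, 1, 0), lambda* = (-3, -3)


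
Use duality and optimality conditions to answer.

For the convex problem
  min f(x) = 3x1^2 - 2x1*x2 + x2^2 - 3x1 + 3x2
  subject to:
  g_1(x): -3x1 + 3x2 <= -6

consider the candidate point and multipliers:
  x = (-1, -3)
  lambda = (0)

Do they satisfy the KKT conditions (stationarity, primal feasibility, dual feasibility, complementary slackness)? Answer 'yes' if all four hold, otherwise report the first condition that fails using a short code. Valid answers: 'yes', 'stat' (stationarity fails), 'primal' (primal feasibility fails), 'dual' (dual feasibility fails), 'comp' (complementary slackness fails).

Gradient of f: grad f(x) = Q x + c = (-3, -1)
Constraint values g_i(x) = a_i^T x - b_i:
  g_1((-1, -3)) = 0
Stationarity residual: grad f(x) + sum_i lambda_i a_i = (-3, -1)
  -> stationarity FAILS
Primal feasibility (all g_i <= 0): OK
Dual feasibility (all lambda_i >= 0): OK
Complementary slackness (lambda_i * g_i(x) = 0 for all i): OK

Verdict: the first failing condition is stationarity -> stat.

stat


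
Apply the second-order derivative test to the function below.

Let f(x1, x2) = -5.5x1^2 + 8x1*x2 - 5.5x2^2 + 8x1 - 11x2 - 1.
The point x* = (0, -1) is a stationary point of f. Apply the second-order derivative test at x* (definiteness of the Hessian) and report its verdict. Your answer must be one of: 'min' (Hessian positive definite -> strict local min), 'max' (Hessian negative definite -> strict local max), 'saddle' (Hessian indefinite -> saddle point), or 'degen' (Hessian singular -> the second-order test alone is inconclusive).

Compute the Hessian H = grad^2 f:
  H = [[-11, 8], [8, -11]]
Verify stationarity: grad f(x*) = H x* + g = (0, 0).
Eigenvalues of H: -19, -3.
Both eigenvalues < 0, so H is negative definite -> x* is a strict local max.

max


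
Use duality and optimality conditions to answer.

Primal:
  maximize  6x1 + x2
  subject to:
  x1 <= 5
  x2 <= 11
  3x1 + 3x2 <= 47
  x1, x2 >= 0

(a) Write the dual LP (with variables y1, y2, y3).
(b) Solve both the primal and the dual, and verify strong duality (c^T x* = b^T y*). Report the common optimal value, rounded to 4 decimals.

The standard primal-dual pair for 'max c^T x s.t. A x <= b, x >= 0' is:
  Dual:  min b^T y  s.t.  A^T y >= c,  y >= 0.

So the dual LP is:
  minimize  5y1 + 11y2 + 47y3
  subject to:
    y1 + 3y3 >= 6
    y2 + 3y3 >= 1
    y1, y2, y3 >= 0

Solving the primal: x* = (5, 10.6667).
  primal value c^T x* = 40.6667.
Solving the dual: y* = (5, 0, 0.3333).
  dual value b^T y* = 40.6667.
Strong duality: c^T x* = b^T y*. Confirmed.

40.6667


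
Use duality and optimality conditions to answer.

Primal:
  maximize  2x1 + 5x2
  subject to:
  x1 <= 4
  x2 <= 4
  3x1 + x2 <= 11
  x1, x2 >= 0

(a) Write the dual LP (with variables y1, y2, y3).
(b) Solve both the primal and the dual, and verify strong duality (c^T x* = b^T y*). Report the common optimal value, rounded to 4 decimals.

The standard primal-dual pair for 'max c^T x s.t. A x <= b, x >= 0' is:
  Dual:  min b^T y  s.t.  A^T y >= c,  y >= 0.

So the dual LP is:
  minimize  4y1 + 4y2 + 11y3
  subject to:
    y1 + 3y3 >= 2
    y2 + y3 >= 5
    y1, y2, y3 >= 0

Solving the primal: x* = (2.3333, 4).
  primal value c^T x* = 24.6667.
Solving the dual: y* = (0, 4.3333, 0.6667).
  dual value b^T y* = 24.6667.
Strong duality: c^T x* = b^T y*. Confirmed.

24.6667


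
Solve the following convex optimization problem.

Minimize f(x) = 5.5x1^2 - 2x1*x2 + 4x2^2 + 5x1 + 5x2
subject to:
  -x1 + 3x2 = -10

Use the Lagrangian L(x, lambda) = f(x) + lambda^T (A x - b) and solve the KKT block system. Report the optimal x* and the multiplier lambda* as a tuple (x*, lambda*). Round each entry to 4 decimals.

Form the Lagrangian:
  L(x, lambda) = (1/2) x^T Q x + c^T x + lambda^T (A x - b)
Stationarity (grad_x L = 0): Q x + c + A^T lambda = 0.
Primal feasibility: A x = b.

This gives the KKT block system:
  [ Q   A^T ] [ x     ]   [-c ]
  [ A    0  ] [ lambda ] = [ b ]

Solving the linear system:
  x*      = (-0.4211, -3.4737)
  lambda* = (7.3158)
  f(x*)   = 26.8421

x* = (-0.4211, -3.4737), lambda* = (7.3158)


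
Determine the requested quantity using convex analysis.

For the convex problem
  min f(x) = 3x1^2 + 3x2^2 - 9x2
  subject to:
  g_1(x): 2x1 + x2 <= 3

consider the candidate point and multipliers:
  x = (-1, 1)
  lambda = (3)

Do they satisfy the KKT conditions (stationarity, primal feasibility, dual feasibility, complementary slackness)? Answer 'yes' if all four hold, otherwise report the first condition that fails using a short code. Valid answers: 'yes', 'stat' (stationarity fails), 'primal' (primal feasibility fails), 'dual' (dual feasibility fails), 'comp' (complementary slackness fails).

Gradient of f: grad f(x) = Q x + c = (-6, -3)
Constraint values g_i(x) = a_i^T x - b_i:
  g_1((-1, 1)) = -4
Stationarity residual: grad f(x) + sum_i lambda_i a_i = (0, 0)
  -> stationarity OK
Primal feasibility (all g_i <= 0): OK
Dual feasibility (all lambda_i >= 0): OK
Complementary slackness (lambda_i * g_i(x) = 0 for all i): FAILS

Verdict: the first failing condition is complementary_slackness -> comp.

comp


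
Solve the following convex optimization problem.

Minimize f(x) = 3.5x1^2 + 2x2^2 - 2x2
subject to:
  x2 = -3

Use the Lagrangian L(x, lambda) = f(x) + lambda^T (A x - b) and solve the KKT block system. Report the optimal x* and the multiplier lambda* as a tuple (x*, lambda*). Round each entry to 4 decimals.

Form the Lagrangian:
  L(x, lambda) = (1/2) x^T Q x + c^T x + lambda^T (A x - b)
Stationarity (grad_x L = 0): Q x + c + A^T lambda = 0.
Primal feasibility: A x = b.

This gives the KKT block system:
  [ Q   A^T ] [ x     ]   [-c ]
  [ A    0  ] [ lambda ] = [ b ]

Solving the linear system:
  x*      = (0, -3)
  lambda* = (14)
  f(x*)   = 24

x* = (0, -3), lambda* = (14)


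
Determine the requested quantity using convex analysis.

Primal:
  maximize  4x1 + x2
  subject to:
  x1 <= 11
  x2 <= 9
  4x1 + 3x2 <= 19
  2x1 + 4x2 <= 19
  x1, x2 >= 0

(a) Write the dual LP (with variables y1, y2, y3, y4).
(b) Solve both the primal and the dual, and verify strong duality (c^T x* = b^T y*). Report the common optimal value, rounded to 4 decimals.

The standard primal-dual pair for 'max c^T x s.t. A x <= b, x >= 0' is:
  Dual:  min b^T y  s.t.  A^T y >= c,  y >= 0.

So the dual LP is:
  minimize  11y1 + 9y2 + 19y3 + 19y4
  subject to:
    y1 + 4y3 + 2y4 >= 4
    y2 + 3y3 + 4y4 >= 1
    y1, y2, y3, y4 >= 0

Solving the primal: x* = (4.75, 0).
  primal value c^T x* = 19.
Solving the dual: y* = (0, 0, 1, 0).
  dual value b^T y* = 19.
Strong duality: c^T x* = b^T y*. Confirmed.

19


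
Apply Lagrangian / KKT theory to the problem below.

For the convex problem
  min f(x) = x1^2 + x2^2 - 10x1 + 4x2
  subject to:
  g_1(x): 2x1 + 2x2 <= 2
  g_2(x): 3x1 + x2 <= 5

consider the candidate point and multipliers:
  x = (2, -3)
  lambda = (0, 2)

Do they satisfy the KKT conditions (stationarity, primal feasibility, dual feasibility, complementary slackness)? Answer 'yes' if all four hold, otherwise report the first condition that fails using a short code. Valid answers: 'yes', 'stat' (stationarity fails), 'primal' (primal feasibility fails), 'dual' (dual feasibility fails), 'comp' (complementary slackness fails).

Gradient of f: grad f(x) = Q x + c = (-6, -2)
Constraint values g_i(x) = a_i^T x - b_i:
  g_1((2, -3)) = -4
  g_2((2, -3)) = -2
Stationarity residual: grad f(x) + sum_i lambda_i a_i = (0, 0)
  -> stationarity OK
Primal feasibility (all g_i <= 0): OK
Dual feasibility (all lambda_i >= 0): OK
Complementary slackness (lambda_i * g_i(x) = 0 for all i): FAILS

Verdict: the first failing condition is complementary_slackness -> comp.

comp


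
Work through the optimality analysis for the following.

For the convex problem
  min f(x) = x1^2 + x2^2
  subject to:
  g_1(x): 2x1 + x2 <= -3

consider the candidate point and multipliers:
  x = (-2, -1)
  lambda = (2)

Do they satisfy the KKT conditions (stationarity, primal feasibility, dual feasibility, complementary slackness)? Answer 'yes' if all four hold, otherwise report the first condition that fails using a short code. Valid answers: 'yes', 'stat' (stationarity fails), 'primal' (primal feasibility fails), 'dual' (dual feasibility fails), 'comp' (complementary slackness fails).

Gradient of f: grad f(x) = Q x + c = (-4, -2)
Constraint values g_i(x) = a_i^T x - b_i:
  g_1((-2, -1)) = -2
Stationarity residual: grad f(x) + sum_i lambda_i a_i = (0, 0)
  -> stationarity OK
Primal feasibility (all g_i <= 0): OK
Dual feasibility (all lambda_i >= 0): OK
Complementary slackness (lambda_i * g_i(x) = 0 for all i): FAILS

Verdict: the first failing condition is complementary_slackness -> comp.

comp


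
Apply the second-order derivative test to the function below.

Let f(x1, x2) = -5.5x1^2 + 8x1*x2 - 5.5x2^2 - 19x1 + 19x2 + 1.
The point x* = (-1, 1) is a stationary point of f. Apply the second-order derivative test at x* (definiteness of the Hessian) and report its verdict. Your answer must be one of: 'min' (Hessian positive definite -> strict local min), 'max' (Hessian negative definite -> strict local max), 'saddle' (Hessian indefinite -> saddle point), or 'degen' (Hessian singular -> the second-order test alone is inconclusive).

Compute the Hessian H = grad^2 f:
  H = [[-11, 8], [8, -11]]
Verify stationarity: grad f(x*) = H x* + g = (0, 0).
Eigenvalues of H: -19, -3.
Both eigenvalues < 0, so H is negative definite -> x* is a strict local max.

max


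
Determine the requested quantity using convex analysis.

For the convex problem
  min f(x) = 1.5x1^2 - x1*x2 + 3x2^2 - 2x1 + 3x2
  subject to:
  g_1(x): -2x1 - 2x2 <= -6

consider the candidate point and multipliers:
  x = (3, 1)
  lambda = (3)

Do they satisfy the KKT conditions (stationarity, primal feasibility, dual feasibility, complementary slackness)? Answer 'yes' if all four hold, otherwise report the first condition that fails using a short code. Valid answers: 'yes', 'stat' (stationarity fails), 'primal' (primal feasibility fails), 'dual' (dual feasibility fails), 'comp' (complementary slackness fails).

Gradient of f: grad f(x) = Q x + c = (6, 6)
Constraint values g_i(x) = a_i^T x - b_i:
  g_1((3, 1)) = -2
Stationarity residual: grad f(x) + sum_i lambda_i a_i = (0, 0)
  -> stationarity OK
Primal feasibility (all g_i <= 0): OK
Dual feasibility (all lambda_i >= 0): OK
Complementary slackness (lambda_i * g_i(x) = 0 for all i): FAILS

Verdict: the first failing condition is complementary_slackness -> comp.

comp


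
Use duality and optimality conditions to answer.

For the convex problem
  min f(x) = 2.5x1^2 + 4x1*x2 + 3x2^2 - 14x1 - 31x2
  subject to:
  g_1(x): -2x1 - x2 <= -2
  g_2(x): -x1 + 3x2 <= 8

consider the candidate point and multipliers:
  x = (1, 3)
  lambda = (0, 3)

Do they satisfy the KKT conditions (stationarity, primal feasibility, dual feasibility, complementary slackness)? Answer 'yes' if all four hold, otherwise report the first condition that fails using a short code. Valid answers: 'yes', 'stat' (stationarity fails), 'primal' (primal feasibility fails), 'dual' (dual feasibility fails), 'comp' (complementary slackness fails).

Gradient of f: grad f(x) = Q x + c = (3, -9)
Constraint values g_i(x) = a_i^T x - b_i:
  g_1((1, 3)) = -3
  g_2((1, 3)) = 0
Stationarity residual: grad f(x) + sum_i lambda_i a_i = (0, 0)
  -> stationarity OK
Primal feasibility (all g_i <= 0): OK
Dual feasibility (all lambda_i >= 0): OK
Complementary slackness (lambda_i * g_i(x) = 0 for all i): OK

Verdict: yes, KKT holds.

yes


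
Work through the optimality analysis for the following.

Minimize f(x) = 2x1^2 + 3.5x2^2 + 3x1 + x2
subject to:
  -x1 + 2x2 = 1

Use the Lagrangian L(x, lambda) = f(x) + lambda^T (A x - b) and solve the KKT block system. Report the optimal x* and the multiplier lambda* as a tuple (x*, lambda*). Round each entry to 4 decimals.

Form the Lagrangian:
  L(x, lambda) = (1/2) x^T Q x + c^T x + lambda^T (A x - b)
Stationarity (grad_x L = 0): Q x + c + A^T lambda = 0.
Primal feasibility: A x = b.

This gives the KKT block system:
  [ Q   A^T ] [ x     ]   [-c ]
  [ A    0  ] [ lambda ] = [ b ]

Solving the linear system:
  x*      = (-0.913, 0.0435)
  lambda* = (-0.6522)
  f(x*)   = -1.0217

x* = (-0.913, 0.0435), lambda* = (-0.6522)


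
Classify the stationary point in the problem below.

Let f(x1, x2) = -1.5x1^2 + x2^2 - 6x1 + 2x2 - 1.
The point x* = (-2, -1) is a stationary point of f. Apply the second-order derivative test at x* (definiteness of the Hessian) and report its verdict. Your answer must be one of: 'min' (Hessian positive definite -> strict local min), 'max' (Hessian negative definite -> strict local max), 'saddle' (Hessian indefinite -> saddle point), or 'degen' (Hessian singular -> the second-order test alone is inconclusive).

Compute the Hessian H = grad^2 f:
  H = [[-3, 0], [0, 2]]
Verify stationarity: grad f(x*) = H x* + g = (0, 0).
Eigenvalues of H: -3, 2.
Eigenvalues have mixed signs, so H is indefinite -> x* is a saddle point.

saddle


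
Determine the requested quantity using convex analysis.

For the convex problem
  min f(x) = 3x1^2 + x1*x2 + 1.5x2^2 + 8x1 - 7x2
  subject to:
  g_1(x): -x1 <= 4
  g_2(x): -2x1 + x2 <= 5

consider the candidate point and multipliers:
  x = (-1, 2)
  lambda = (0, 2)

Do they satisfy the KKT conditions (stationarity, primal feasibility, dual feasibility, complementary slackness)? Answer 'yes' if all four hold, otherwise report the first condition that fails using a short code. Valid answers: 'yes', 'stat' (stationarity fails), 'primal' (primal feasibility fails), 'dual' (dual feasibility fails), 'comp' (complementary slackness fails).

Gradient of f: grad f(x) = Q x + c = (4, -2)
Constraint values g_i(x) = a_i^T x - b_i:
  g_1((-1, 2)) = -3
  g_2((-1, 2)) = -1
Stationarity residual: grad f(x) + sum_i lambda_i a_i = (0, 0)
  -> stationarity OK
Primal feasibility (all g_i <= 0): OK
Dual feasibility (all lambda_i >= 0): OK
Complementary slackness (lambda_i * g_i(x) = 0 for all i): FAILS

Verdict: the first failing condition is complementary_slackness -> comp.

comp


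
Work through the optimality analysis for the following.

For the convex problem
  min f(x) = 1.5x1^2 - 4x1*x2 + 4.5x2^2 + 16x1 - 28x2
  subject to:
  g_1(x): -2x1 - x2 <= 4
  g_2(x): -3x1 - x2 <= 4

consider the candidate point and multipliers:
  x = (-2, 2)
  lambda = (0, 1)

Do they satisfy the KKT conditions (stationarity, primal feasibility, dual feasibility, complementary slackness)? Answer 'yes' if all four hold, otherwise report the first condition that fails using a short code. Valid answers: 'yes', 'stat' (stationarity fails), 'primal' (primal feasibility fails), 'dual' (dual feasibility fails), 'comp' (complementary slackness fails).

Gradient of f: grad f(x) = Q x + c = (2, -2)
Constraint values g_i(x) = a_i^T x - b_i:
  g_1((-2, 2)) = -2
  g_2((-2, 2)) = 0
Stationarity residual: grad f(x) + sum_i lambda_i a_i = (-1, -3)
  -> stationarity FAILS
Primal feasibility (all g_i <= 0): OK
Dual feasibility (all lambda_i >= 0): OK
Complementary slackness (lambda_i * g_i(x) = 0 for all i): OK

Verdict: the first failing condition is stationarity -> stat.

stat


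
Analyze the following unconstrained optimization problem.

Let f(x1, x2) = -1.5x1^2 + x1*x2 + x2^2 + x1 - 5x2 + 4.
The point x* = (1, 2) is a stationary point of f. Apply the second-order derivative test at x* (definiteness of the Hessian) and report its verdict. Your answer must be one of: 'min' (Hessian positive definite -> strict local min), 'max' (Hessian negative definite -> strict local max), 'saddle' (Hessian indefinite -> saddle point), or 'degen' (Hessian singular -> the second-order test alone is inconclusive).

Compute the Hessian H = grad^2 f:
  H = [[-3, 1], [1, 2]]
Verify stationarity: grad f(x*) = H x* + g = (0, 0).
Eigenvalues of H: -3.1926, 2.1926.
Eigenvalues have mixed signs, so H is indefinite -> x* is a saddle point.

saddle


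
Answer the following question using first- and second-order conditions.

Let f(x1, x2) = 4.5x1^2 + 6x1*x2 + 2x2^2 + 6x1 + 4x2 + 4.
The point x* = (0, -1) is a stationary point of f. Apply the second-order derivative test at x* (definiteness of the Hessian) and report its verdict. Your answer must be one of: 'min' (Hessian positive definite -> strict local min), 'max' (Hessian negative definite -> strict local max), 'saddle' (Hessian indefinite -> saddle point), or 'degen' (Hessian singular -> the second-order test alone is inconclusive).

Compute the Hessian H = grad^2 f:
  H = [[9, 6], [6, 4]]
Verify stationarity: grad f(x*) = H x* + g = (0, 0).
Eigenvalues of H: 0, 13.
H has a zero eigenvalue (singular; positive semidefinite but not definite), so H is neither positive definite, negative definite, nor indefinite. The second-order test alone is inconclusive -> degen.
(Indeed, f is constant along the null direction of H through x*, so x* is not a strict local extremum.)

degen


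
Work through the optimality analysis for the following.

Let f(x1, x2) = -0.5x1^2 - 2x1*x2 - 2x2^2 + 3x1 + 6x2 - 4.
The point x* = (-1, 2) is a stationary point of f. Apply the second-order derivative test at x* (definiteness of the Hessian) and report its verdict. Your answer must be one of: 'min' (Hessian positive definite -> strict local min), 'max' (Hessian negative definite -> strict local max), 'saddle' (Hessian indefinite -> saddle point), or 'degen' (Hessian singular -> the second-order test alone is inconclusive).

Compute the Hessian H = grad^2 f:
  H = [[-1, -2], [-2, -4]]
Verify stationarity: grad f(x*) = H x* + g = (0, 0).
Eigenvalues of H: -5, 0.
H has a zero eigenvalue (singular; negative semidefinite but not definite), so H is neither positive definite, negative definite, nor indefinite. The second-order test alone is inconclusive -> degen.
(Indeed, f is constant along the null direction of H through x*, so x* is not a strict local extremum.)

degen


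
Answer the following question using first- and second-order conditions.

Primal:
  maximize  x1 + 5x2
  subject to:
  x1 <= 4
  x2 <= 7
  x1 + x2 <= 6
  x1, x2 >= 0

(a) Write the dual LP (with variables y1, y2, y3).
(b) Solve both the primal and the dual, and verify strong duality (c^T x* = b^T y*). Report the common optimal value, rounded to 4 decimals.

The standard primal-dual pair for 'max c^T x s.t. A x <= b, x >= 0' is:
  Dual:  min b^T y  s.t.  A^T y >= c,  y >= 0.

So the dual LP is:
  minimize  4y1 + 7y2 + 6y3
  subject to:
    y1 + y3 >= 1
    y2 + y3 >= 5
    y1, y2, y3 >= 0

Solving the primal: x* = (0, 6).
  primal value c^T x* = 30.
Solving the dual: y* = (0, 0, 5).
  dual value b^T y* = 30.
Strong duality: c^T x* = b^T y*. Confirmed.

30


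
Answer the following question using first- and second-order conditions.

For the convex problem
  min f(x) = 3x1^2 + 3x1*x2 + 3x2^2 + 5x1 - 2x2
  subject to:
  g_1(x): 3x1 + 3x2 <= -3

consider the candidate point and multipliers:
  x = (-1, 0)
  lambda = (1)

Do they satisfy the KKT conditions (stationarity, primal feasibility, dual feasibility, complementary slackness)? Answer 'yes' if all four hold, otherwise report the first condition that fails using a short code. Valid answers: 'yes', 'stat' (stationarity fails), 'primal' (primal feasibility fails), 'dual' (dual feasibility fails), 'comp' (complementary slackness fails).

Gradient of f: grad f(x) = Q x + c = (-1, -5)
Constraint values g_i(x) = a_i^T x - b_i:
  g_1((-1, 0)) = 0
Stationarity residual: grad f(x) + sum_i lambda_i a_i = (2, -2)
  -> stationarity FAILS
Primal feasibility (all g_i <= 0): OK
Dual feasibility (all lambda_i >= 0): OK
Complementary slackness (lambda_i * g_i(x) = 0 for all i): OK

Verdict: the first failing condition is stationarity -> stat.

stat


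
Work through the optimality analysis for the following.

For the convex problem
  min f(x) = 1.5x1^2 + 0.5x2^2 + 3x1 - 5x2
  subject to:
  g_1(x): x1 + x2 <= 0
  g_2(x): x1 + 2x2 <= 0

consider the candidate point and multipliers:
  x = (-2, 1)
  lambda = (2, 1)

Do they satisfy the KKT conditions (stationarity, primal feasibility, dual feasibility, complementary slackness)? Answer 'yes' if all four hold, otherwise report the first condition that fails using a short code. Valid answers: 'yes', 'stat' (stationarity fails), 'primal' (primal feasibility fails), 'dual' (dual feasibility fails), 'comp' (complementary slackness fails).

Gradient of f: grad f(x) = Q x + c = (-3, -4)
Constraint values g_i(x) = a_i^T x - b_i:
  g_1((-2, 1)) = -1
  g_2((-2, 1)) = 0
Stationarity residual: grad f(x) + sum_i lambda_i a_i = (0, 0)
  -> stationarity OK
Primal feasibility (all g_i <= 0): OK
Dual feasibility (all lambda_i >= 0): OK
Complementary slackness (lambda_i * g_i(x) = 0 for all i): FAILS

Verdict: the first failing condition is complementary_slackness -> comp.

comp


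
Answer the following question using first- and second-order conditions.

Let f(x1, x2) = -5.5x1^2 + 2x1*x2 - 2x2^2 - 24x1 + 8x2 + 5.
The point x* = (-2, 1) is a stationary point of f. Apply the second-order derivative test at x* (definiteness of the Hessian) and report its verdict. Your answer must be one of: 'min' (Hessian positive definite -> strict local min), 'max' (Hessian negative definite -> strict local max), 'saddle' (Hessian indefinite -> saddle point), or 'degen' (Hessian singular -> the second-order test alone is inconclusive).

Compute the Hessian H = grad^2 f:
  H = [[-11, 2], [2, -4]]
Verify stationarity: grad f(x*) = H x* + g = (0, 0).
Eigenvalues of H: -11.5311, -3.4689.
Both eigenvalues < 0, so H is negative definite -> x* is a strict local max.

max


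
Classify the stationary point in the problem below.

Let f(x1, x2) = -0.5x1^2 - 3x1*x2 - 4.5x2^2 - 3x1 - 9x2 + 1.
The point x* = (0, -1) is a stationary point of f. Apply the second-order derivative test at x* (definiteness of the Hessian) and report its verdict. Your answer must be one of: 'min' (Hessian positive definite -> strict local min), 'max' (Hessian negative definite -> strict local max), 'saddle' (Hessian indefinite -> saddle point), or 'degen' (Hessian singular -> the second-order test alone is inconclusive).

Compute the Hessian H = grad^2 f:
  H = [[-1, -3], [-3, -9]]
Verify stationarity: grad f(x*) = H x* + g = (0, 0).
Eigenvalues of H: -10, 0.
H has a zero eigenvalue (singular; negative semidefinite but not definite), so H is neither positive definite, negative definite, nor indefinite. The second-order test alone is inconclusive -> degen.
(Indeed, f is constant along the null direction of H through x*, so x* is not a strict local extremum.)

degen


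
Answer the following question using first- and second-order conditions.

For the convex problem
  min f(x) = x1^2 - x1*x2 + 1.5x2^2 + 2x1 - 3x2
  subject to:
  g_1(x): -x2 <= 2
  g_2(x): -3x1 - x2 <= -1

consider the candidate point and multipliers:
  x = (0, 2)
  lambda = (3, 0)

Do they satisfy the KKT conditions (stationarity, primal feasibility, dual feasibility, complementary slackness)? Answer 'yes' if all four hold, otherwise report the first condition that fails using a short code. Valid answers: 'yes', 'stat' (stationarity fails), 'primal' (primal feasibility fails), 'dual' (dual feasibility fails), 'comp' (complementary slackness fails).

Gradient of f: grad f(x) = Q x + c = (0, 3)
Constraint values g_i(x) = a_i^T x - b_i:
  g_1((0, 2)) = -4
  g_2((0, 2)) = -1
Stationarity residual: grad f(x) + sum_i lambda_i a_i = (0, 0)
  -> stationarity OK
Primal feasibility (all g_i <= 0): OK
Dual feasibility (all lambda_i >= 0): OK
Complementary slackness (lambda_i * g_i(x) = 0 for all i): FAILS

Verdict: the first failing condition is complementary_slackness -> comp.

comp
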